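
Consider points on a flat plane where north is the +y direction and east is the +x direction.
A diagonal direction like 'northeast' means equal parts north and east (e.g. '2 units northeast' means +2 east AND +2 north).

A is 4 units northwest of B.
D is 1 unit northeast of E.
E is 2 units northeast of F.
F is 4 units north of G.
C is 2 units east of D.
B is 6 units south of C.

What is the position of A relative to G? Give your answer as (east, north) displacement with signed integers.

Place G at the origin (east=0, north=0).
  F is 4 units north of G: delta (east=+0, north=+4); F at (east=0, north=4).
  E is 2 units northeast of F: delta (east=+2, north=+2); E at (east=2, north=6).
  D is 1 unit northeast of E: delta (east=+1, north=+1); D at (east=3, north=7).
  C is 2 units east of D: delta (east=+2, north=+0); C at (east=5, north=7).
  B is 6 units south of C: delta (east=+0, north=-6); B at (east=5, north=1).
  A is 4 units northwest of B: delta (east=-4, north=+4); A at (east=1, north=5).
Therefore A relative to G: (east=1, north=5).

Answer: A is at (east=1, north=5) relative to G.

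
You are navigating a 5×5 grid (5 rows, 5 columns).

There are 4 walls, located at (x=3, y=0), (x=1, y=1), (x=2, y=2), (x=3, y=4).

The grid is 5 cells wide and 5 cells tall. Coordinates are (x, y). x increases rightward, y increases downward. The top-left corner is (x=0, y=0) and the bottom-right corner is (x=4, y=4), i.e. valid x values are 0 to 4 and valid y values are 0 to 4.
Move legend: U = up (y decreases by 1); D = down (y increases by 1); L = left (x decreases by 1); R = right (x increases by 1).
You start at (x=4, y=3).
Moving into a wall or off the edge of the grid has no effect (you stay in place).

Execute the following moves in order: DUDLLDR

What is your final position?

Start: (x=4, y=3)
  D (down): (x=4, y=3) -> (x=4, y=4)
  U (up): (x=4, y=4) -> (x=4, y=3)
  D (down): (x=4, y=3) -> (x=4, y=4)
  L (left): blocked, stay at (x=4, y=4)
  L (left): blocked, stay at (x=4, y=4)
  D (down): blocked, stay at (x=4, y=4)
  R (right): blocked, stay at (x=4, y=4)
Final: (x=4, y=4)

Answer: Final position: (x=4, y=4)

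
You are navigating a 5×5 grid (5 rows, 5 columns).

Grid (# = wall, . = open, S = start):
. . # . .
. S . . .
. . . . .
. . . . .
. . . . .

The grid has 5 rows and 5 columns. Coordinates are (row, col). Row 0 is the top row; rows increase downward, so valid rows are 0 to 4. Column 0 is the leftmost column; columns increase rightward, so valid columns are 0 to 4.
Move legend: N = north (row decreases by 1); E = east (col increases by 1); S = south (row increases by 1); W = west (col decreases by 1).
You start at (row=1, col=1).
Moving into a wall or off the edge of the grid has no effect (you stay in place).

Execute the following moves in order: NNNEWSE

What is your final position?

Answer: Final position: (row=1, col=1)

Derivation:
Start: (row=1, col=1)
  N (north): (row=1, col=1) -> (row=0, col=1)
  N (north): blocked, stay at (row=0, col=1)
  N (north): blocked, stay at (row=0, col=1)
  E (east): blocked, stay at (row=0, col=1)
  W (west): (row=0, col=1) -> (row=0, col=0)
  S (south): (row=0, col=0) -> (row=1, col=0)
  E (east): (row=1, col=0) -> (row=1, col=1)
Final: (row=1, col=1)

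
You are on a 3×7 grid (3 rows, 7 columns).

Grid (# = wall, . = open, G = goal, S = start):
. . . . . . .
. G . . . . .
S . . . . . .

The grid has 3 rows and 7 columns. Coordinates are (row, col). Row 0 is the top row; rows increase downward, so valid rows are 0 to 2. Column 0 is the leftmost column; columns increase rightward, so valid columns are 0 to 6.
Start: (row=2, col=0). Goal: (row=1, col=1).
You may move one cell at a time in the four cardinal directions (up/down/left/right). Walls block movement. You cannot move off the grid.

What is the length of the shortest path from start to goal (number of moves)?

Answer: Shortest path length: 2

Derivation:
BFS from (row=2, col=0) until reaching (row=1, col=1):
  Distance 0: (row=2, col=0)
  Distance 1: (row=1, col=0), (row=2, col=1)
  Distance 2: (row=0, col=0), (row=1, col=1), (row=2, col=2)  <- goal reached here
One shortest path (2 moves): (row=2, col=0) -> (row=2, col=1) -> (row=1, col=1)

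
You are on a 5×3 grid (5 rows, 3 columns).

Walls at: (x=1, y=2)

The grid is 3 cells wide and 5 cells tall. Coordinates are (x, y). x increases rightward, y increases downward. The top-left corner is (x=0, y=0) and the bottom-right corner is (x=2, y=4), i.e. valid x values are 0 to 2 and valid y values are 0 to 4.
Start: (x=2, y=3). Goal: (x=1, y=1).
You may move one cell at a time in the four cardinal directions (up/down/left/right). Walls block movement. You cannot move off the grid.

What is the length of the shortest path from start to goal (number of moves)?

BFS from (x=2, y=3) until reaching (x=1, y=1):
  Distance 0: (x=2, y=3)
  Distance 1: (x=2, y=2), (x=1, y=3), (x=2, y=4)
  Distance 2: (x=2, y=1), (x=0, y=3), (x=1, y=4)
  Distance 3: (x=2, y=0), (x=1, y=1), (x=0, y=2), (x=0, y=4)  <- goal reached here
One shortest path (3 moves): (x=2, y=3) -> (x=2, y=2) -> (x=2, y=1) -> (x=1, y=1)

Answer: Shortest path length: 3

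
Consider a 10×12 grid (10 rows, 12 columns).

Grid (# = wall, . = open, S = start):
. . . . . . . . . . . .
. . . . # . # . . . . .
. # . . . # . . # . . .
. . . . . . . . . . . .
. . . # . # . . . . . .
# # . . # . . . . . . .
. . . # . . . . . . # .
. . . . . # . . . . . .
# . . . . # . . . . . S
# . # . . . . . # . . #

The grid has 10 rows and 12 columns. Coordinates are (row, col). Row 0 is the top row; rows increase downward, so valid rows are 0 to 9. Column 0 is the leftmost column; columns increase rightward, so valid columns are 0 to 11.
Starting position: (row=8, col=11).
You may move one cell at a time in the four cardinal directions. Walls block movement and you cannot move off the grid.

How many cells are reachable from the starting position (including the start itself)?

Answer: Reachable cells: 101

Derivation:
BFS flood-fill from (row=8, col=11):
  Distance 0: (row=8, col=11)
  Distance 1: (row=7, col=11), (row=8, col=10)
  Distance 2: (row=6, col=11), (row=7, col=10), (row=8, col=9), (row=9, col=10)
  Distance 3: (row=5, col=11), (row=7, col=9), (row=8, col=8), (row=9, col=9)
  Distance 4: (row=4, col=11), (row=5, col=10), (row=6, col=9), (row=7, col=8), (row=8, col=7)
  Distance 5: (row=3, col=11), (row=4, col=10), (row=5, col=9), (row=6, col=8), (row=7, col=7), (row=8, col=6), (row=9, col=7)
  Distance 6: (row=2, col=11), (row=3, col=10), (row=4, col=9), (row=5, col=8), (row=6, col=7), (row=7, col=6), (row=9, col=6)
  Distance 7: (row=1, col=11), (row=2, col=10), (row=3, col=9), (row=4, col=8), (row=5, col=7), (row=6, col=6), (row=9, col=5)
  Distance 8: (row=0, col=11), (row=1, col=10), (row=2, col=9), (row=3, col=8), (row=4, col=7), (row=5, col=6), (row=6, col=5), (row=9, col=4)
  Distance 9: (row=0, col=10), (row=1, col=9), (row=3, col=7), (row=4, col=6), (row=5, col=5), (row=6, col=4), (row=8, col=4), (row=9, col=3)
  Distance 10: (row=0, col=9), (row=1, col=8), (row=2, col=7), (row=3, col=6), (row=7, col=4), (row=8, col=3)
  Distance 11: (row=0, col=8), (row=1, col=7), (row=2, col=6), (row=3, col=5), (row=7, col=3), (row=8, col=2)
  Distance 12: (row=0, col=7), (row=3, col=4), (row=7, col=2), (row=8, col=1)
  Distance 13: (row=0, col=6), (row=2, col=4), (row=3, col=3), (row=4, col=4), (row=6, col=2), (row=7, col=1), (row=9, col=1)
  Distance 14: (row=0, col=5), (row=2, col=3), (row=3, col=2), (row=5, col=2), (row=6, col=1), (row=7, col=0)
  Distance 15: (row=0, col=4), (row=1, col=3), (row=1, col=5), (row=2, col=2), (row=3, col=1), (row=4, col=2), (row=5, col=3), (row=6, col=0)
  Distance 16: (row=0, col=3), (row=1, col=2), (row=3, col=0), (row=4, col=1)
  Distance 17: (row=0, col=2), (row=1, col=1), (row=2, col=0), (row=4, col=0)
  Distance 18: (row=0, col=1), (row=1, col=0)
  Distance 19: (row=0, col=0)
Total reachable: 101 (grid has 101 open cells total)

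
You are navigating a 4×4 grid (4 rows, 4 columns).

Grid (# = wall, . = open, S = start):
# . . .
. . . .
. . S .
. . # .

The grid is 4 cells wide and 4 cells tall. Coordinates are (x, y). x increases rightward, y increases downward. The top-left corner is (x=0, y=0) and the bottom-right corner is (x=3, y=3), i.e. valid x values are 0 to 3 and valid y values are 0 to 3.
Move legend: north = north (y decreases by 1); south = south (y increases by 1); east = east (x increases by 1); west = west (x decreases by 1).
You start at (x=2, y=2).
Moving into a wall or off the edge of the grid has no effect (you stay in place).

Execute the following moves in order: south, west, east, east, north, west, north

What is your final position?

Answer: Final position: (x=2, y=0)

Derivation:
Start: (x=2, y=2)
  south (south): blocked, stay at (x=2, y=2)
  west (west): (x=2, y=2) -> (x=1, y=2)
  east (east): (x=1, y=2) -> (x=2, y=2)
  east (east): (x=2, y=2) -> (x=3, y=2)
  north (north): (x=3, y=2) -> (x=3, y=1)
  west (west): (x=3, y=1) -> (x=2, y=1)
  north (north): (x=2, y=1) -> (x=2, y=0)
Final: (x=2, y=0)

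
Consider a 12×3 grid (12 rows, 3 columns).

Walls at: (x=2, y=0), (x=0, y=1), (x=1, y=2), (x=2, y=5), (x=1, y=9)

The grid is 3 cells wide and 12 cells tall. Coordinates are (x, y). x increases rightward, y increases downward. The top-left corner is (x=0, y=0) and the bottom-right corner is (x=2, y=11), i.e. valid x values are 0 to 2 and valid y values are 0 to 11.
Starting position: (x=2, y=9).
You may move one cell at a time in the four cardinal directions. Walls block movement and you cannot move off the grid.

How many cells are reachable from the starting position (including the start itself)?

Answer: Reachable cells: 31

Derivation:
BFS flood-fill from (x=2, y=9):
  Distance 0: (x=2, y=9)
  Distance 1: (x=2, y=8), (x=2, y=10)
  Distance 2: (x=2, y=7), (x=1, y=8), (x=1, y=10), (x=2, y=11)
  Distance 3: (x=2, y=6), (x=1, y=7), (x=0, y=8), (x=0, y=10), (x=1, y=11)
  Distance 4: (x=1, y=6), (x=0, y=7), (x=0, y=9), (x=0, y=11)
  Distance 5: (x=1, y=5), (x=0, y=6)
  Distance 6: (x=1, y=4), (x=0, y=5)
  Distance 7: (x=1, y=3), (x=0, y=4), (x=2, y=4)
  Distance 8: (x=0, y=3), (x=2, y=3)
  Distance 9: (x=0, y=2), (x=2, y=2)
  Distance 10: (x=2, y=1)
  Distance 11: (x=1, y=1)
  Distance 12: (x=1, y=0)
  Distance 13: (x=0, y=0)
Total reachable: 31 (grid has 31 open cells total)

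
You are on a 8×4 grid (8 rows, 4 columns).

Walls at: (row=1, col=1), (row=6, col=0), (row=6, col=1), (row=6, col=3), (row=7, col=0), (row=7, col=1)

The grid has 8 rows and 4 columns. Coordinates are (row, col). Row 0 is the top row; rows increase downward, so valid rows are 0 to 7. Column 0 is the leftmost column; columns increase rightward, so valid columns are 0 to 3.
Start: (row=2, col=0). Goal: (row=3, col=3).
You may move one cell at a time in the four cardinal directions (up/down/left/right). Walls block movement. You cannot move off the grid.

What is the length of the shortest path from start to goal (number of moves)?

Answer: Shortest path length: 4

Derivation:
BFS from (row=2, col=0) until reaching (row=3, col=3):
  Distance 0: (row=2, col=0)
  Distance 1: (row=1, col=0), (row=2, col=1), (row=3, col=0)
  Distance 2: (row=0, col=0), (row=2, col=2), (row=3, col=1), (row=4, col=0)
  Distance 3: (row=0, col=1), (row=1, col=2), (row=2, col=3), (row=3, col=2), (row=4, col=1), (row=5, col=0)
  Distance 4: (row=0, col=2), (row=1, col=3), (row=3, col=3), (row=4, col=2), (row=5, col=1)  <- goal reached here
One shortest path (4 moves): (row=2, col=0) -> (row=2, col=1) -> (row=2, col=2) -> (row=2, col=3) -> (row=3, col=3)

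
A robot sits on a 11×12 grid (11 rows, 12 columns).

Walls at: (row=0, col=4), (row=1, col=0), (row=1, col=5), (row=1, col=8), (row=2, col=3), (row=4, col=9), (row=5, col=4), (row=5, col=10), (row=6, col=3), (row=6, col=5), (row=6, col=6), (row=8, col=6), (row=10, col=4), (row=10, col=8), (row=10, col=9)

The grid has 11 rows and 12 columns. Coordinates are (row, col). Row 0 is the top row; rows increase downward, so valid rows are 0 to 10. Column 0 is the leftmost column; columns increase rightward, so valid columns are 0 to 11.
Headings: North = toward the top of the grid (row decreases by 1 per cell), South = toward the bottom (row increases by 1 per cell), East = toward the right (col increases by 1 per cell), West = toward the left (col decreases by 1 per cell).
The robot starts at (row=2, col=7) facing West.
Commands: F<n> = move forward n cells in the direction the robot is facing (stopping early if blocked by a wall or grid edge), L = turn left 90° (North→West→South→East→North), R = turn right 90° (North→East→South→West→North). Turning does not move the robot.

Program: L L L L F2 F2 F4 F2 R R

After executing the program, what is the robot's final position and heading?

Answer: Final position: (row=2, col=4), facing East

Derivation:
Start: (row=2, col=7), facing West
  L: turn left, now facing South
  L: turn left, now facing East
  L: turn left, now facing North
  L: turn left, now facing West
  F2: move forward 2, now at (row=2, col=5)
  F2: move forward 1/2 (blocked), now at (row=2, col=4)
  F4: move forward 0/4 (blocked), now at (row=2, col=4)
  F2: move forward 0/2 (blocked), now at (row=2, col=4)
  R: turn right, now facing North
  R: turn right, now facing East
Final: (row=2, col=4), facing East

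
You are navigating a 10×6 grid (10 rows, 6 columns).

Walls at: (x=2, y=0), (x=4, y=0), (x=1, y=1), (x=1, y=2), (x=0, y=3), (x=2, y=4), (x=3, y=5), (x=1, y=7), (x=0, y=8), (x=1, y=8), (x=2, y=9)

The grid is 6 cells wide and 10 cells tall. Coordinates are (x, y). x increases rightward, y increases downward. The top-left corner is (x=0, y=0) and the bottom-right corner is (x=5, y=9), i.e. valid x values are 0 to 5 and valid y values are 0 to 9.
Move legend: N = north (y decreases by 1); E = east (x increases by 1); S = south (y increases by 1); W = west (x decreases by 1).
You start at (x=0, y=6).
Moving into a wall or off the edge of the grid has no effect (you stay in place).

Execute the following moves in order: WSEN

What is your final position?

Start: (x=0, y=6)
  W (west): blocked, stay at (x=0, y=6)
  S (south): (x=0, y=6) -> (x=0, y=7)
  E (east): blocked, stay at (x=0, y=7)
  N (north): (x=0, y=7) -> (x=0, y=6)
Final: (x=0, y=6)

Answer: Final position: (x=0, y=6)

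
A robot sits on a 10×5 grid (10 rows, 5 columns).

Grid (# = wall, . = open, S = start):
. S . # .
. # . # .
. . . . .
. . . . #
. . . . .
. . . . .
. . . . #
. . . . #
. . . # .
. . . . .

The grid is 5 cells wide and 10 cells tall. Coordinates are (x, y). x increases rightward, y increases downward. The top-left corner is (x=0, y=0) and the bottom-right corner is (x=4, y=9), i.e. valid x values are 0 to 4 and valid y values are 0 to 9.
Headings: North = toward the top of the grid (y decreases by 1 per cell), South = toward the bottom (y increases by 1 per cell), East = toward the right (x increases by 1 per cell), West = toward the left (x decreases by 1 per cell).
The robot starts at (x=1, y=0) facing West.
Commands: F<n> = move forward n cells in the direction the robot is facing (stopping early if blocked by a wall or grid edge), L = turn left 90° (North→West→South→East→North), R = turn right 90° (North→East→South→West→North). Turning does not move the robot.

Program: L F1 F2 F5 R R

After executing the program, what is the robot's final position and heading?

Answer: Final position: (x=1, y=0), facing North

Derivation:
Start: (x=1, y=0), facing West
  L: turn left, now facing South
  F1: move forward 0/1 (blocked), now at (x=1, y=0)
  F2: move forward 0/2 (blocked), now at (x=1, y=0)
  F5: move forward 0/5 (blocked), now at (x=1, y=0)
  R: turn right, now facing West
  R: turn right, now facing North
Final: (x=1, y=0), facing North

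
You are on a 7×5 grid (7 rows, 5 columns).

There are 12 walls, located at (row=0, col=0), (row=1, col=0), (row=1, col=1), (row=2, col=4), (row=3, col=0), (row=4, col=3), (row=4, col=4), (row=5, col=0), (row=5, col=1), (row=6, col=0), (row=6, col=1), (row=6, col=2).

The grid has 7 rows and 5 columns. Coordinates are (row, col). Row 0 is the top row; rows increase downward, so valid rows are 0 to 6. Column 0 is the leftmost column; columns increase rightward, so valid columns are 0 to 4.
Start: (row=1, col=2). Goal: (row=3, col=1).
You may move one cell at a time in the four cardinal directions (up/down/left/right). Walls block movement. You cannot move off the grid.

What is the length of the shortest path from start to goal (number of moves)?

BFS from (row=1, col=2) until reaching (row=3, col=1):
  Distance 0: (row=1, col=2)
  Distance 1: (row=0, col=2), (row=1, col=3), (row=2, col=2)
  Distance 2: (row=0, col=1), (row=0, col=3), (row=1, col=4), (row=2, col=1), (row=2, col=3), (row=3, col=2)
  Distance 3: (row=0, col=4), (row=2, col=0), (row=3, col=1), (row=3, col=3), (row=4, col=2)  <- goal reached here
One shortest path (3 moves): (row=1, col=2) -> (row=2, col=2) -> (row=2, col=1) -> (row=3, col=1)

Answer: Shortest path length: 3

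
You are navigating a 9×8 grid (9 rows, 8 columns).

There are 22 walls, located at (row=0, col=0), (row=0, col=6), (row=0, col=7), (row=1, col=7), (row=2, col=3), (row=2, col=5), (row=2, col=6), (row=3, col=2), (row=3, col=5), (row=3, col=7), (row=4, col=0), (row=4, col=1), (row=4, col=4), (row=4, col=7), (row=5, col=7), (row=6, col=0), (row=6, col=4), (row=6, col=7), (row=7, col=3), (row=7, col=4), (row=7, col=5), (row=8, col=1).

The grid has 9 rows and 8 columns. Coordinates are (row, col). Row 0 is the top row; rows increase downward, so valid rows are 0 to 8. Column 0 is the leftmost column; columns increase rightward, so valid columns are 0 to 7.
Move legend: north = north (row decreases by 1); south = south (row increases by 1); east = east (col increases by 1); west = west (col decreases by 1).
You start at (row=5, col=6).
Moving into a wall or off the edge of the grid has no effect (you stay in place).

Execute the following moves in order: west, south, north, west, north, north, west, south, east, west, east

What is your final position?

Answer: Final position: (row=6, col=3)

Derivation:
Start: (row=5, col=6)
  west (west): (row=5, col=6) -> (row=5, col=5)
  south (south): (row=5, col=5) -> (row=6, col=5)
  north (north): (row=6, col=5) -> (row=5, col=5)
  west (west): (row=5, col=5) -> (row=5, col=4)
  north (north): blocked, stay at (row=5, col=4)
  north (north): blocked, stay at (row=5, col=4)
  west (west): (row=5, col=4) -> (row=5, col=3)
  south (south): (row=5, col=3) -> (row=6, col=3)
  east (east): blocked, stay at (row=6, col=3)
  west (west): (row=6, col=3) -> (row=6, col=2)
  east (east): (row=6, col=2) -> (row=6, col=3)
Final: (row=6, col=3)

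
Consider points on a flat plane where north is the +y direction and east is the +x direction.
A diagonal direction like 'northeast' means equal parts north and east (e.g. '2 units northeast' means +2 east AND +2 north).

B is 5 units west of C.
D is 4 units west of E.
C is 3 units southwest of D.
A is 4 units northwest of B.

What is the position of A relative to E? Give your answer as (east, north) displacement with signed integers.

Answer: A is at (east=-16, north=1) relative to E.

Derivation:
Place E at the origin (east=0, north=0).
  D is 4 units west of E: delta (east=-4, north=+0); D at (east=-4, north=0).
  C is 3 units southwest of D: delta (east=-3, north=-3); C at (east=-7, north=-3).
  B is 5 units west of C: delta (east=-5, north=+0); B at (east=-12, north=-3).
  A is 4 units northwest of B: delta (east=-4, north=+4); A at (east=-16, north=1).
Therefore A relative to E: (east=-16, north=1).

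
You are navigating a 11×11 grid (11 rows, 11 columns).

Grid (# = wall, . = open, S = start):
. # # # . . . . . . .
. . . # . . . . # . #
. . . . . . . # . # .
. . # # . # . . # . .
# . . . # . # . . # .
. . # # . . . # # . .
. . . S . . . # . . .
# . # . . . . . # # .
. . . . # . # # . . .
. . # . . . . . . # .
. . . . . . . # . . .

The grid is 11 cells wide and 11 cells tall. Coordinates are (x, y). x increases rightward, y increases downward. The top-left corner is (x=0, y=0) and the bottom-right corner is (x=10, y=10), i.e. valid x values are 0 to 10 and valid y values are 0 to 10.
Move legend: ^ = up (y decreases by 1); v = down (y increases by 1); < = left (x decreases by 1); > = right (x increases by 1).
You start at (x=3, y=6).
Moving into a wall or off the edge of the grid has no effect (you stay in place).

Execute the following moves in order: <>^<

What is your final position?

Start: (x=3, y=6)
  < (left): (x=3, y=6) -> (x=2, y=6)
  > (right): (x=2, y=6) -> (x=3, y=6)
  ^ (up): blocked, stay at (x=3, y=6)
  < (left): (x=3, y=6) -> (x=2, y=6)
Final: (x=2, y=6)

Answer: Final position: (x=2, y=6)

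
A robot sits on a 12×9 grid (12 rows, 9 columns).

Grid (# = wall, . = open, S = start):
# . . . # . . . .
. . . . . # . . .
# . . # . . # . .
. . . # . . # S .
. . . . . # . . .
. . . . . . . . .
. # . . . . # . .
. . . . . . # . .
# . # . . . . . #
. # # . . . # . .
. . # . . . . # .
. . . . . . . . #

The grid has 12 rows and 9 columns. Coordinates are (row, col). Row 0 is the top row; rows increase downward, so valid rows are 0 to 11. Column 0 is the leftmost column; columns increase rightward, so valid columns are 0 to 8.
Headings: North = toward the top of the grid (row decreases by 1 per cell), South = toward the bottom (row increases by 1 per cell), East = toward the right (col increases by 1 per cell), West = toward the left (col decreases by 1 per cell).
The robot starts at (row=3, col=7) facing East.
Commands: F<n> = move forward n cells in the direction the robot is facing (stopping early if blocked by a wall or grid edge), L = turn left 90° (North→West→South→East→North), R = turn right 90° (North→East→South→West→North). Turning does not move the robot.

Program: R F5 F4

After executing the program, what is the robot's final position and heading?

Answer: Final position: (row=9, col=7), facing South

Derivation:
Start: (row=3, col=7), facing East
  R: turn right, now facing South
  F5: move forward 5, now at (row=8, col=7)
  F4: move forward 1/4 (blocked), now at (row=9, col=7)
Final: (row=9, col=7), facing South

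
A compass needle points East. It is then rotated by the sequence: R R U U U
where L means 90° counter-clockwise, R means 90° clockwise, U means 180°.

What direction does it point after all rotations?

Answer: Final heading: East

Derivation:
Start: East
  R (right (90° clockwise)) -> South
  R (right (90° clockwise)) -> West
  U (U-turn (180°)) -> East
  U (U-turn (180°)) -> West
  U (U-turn (180°)) -> East
Final: East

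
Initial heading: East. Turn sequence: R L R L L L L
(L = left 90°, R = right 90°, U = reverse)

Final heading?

Answer: Final heading: South

Derivation:
Start: East
  R (right (90° clockwise)) -> South
  L (left (90° counter-clockwise)) -> East
  R (right (90° clockwise)) -> South
  L (left (90° counter-clockwise)) -> East
  L (left (90° counter-clockwise)) -> North
  L (left (90° counter-clockwise)) -> West
  L (left (90° counter-clockwise)) -> South
Final: South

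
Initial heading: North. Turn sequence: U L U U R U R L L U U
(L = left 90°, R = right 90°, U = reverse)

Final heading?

Answer: Final heading: West

Derivation:
Start: North
  U (U-turn (180°)) -> South
  L (left (90° counter-clockwise)) -> East
  U (U-turn (180°)) -> West
  U (U-turn (180°)) -> East
  R (right (90° clockwise)) -> South
  U (U-turn (180°)) -> North
  R (right (90° clockwise)) -> East
  L (left (90° counter-clockwise)) -> North
  L (left (90° counter-clockwise)) -> West
  U (U-turn (180°)) -> East
  U (U-turn (180°)) -> West
Final: West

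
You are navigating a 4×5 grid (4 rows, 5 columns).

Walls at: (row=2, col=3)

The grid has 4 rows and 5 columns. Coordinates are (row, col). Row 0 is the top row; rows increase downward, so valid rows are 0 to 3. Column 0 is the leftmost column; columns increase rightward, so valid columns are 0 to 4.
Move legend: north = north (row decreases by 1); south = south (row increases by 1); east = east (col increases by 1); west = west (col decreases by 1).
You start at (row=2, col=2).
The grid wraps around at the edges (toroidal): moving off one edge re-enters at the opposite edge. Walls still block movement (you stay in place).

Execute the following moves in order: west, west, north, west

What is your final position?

Start: (row=2, col=2)
  west (west): (row=2, col=2) -> (row=2, col=1)
  west (west): (row=2, col=1) -> (row=2, col=0)
  north (north): (row=2, col=0) -> (row=1, col=0)
  west (west): (row=1, col=0) -> (row=1, col=4)
Final: (row=1, col=4)

Answer: Final position: (row=1, col=4)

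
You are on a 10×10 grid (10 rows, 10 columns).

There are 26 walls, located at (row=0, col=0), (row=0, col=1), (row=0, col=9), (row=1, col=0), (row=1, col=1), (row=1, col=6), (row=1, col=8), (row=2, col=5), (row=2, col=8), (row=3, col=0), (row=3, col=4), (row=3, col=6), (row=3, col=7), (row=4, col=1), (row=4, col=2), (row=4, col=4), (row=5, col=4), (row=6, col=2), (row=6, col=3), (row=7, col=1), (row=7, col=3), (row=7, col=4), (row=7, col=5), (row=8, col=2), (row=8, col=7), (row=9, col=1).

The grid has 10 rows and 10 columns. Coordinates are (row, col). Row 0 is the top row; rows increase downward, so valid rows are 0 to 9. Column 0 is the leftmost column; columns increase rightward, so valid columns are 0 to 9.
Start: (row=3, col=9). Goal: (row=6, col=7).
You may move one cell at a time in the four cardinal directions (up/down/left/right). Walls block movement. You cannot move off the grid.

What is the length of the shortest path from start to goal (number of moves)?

BFS from (row=3, col=9) until reaching (row=6, col=7):
  Distance 0: (row=3, col=9)
  Distance 1: (row=2, col=9), (row=3, col=8), (row=4, col=9)
  Distance 2: (row=1, col=9), (row=4, col=8), (row=5, col=9)
  Distance 3: (row=4, col=7), (row=5, col=8), (row=6, col=9)
  Distance 4: (row=4, col=6), (row=5, col=7), (row=6, col=8), (row=7, col=9)
  Distance 5: (row=4, col=5), (row=5, col=6), (row=6, col=7), (row=7, col=8), (row=8, col=9)  <- goal reached here
One shortest path (5 moves): (row=3, col=9) -> (row=3, col=8) -> (row=4, col=8) -> (row=4, col=7) -> (row=5, col=7) -> (row=6, col=7)

Answer: Shortest path length: 5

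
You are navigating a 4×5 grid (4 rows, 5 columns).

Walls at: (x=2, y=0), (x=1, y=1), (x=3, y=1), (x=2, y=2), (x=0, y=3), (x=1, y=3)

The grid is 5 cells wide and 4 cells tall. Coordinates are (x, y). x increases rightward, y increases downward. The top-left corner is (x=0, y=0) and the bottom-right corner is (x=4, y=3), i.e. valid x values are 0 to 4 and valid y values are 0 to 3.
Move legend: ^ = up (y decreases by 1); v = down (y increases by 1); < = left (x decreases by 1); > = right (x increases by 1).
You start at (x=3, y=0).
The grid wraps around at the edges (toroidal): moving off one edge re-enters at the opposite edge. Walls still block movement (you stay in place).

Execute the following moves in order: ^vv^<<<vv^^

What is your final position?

Start: (x=3, y=0)
  ^ (up): (x=3, y=0) -> (x=3, y=3)
  v (down): (x=3, y=3) -> (x=3, y=0)
  v (down): blocked, stay at (x=3, y=0)
  ^ (up): (x=3, y=0) -> (x=3, y=3)
  < (left): (x=3, y=3) -> (x=2, y=3)
  < (left): blocked, stay at (x=2, y=3)
  < (left): blocked, stay at (x=2, y=3)
  v (down): blocked, stay at (x=2, y=3)
  v (down): blocked, stay at (x=2, y=3)
  ^ (up): blocked, stay at (x=2, y=3)
  ^ (up): blocked, stay at (x=2, y=3)
Final: (x=2, y=3)

Answer: Final position: (x=2, y=3)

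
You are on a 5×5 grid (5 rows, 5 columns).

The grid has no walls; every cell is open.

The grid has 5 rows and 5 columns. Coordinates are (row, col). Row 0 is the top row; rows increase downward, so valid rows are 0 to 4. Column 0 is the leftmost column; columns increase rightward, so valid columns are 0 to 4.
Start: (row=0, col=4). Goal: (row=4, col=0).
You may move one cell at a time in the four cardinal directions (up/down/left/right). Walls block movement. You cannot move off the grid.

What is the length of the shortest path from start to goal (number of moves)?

BFS from (row=0, col=4) until reaching (row=4, col=0):
  Distance 0: (row=0, col=4)
  Distance 1: (row=0, col=3), (row=1, col=4)
  Distance 2: (row=0, col=2), (row=1, col=3), (row=2, col=4)
  Distance 3: (row=0, col=1), (row=1, col=2), (row=2, col=3), (row=3, col=4)
  Distance 4: (row=0, col=0), (row=1, col=1), (row=2, col=2), (row=3, col=3), (row=4, col=4)
  Distance 5: (row=1, col=0), (row=2, col=1), (row=3, col=2), (row=4, col=3)
  Distance 6: (row=2, col=0), (row=3, col=1), (row=4, col=2)
  Distance 7: (row=3, col=0), (row=4, col=1)
  Distance 8: (row=4, col=0)  <- goal reached here
One shortest path (8 moves): (row=0, col=4) -> (row=0, col=3) -> (row=0, col=2) -> (row=0, col=1) -> (row=0, col=0) -> (row=1, col=0) -> (row=2, col=0) -> (row=3, col=0) -> (row=4, col=0)

Answer: Shortest path length: 8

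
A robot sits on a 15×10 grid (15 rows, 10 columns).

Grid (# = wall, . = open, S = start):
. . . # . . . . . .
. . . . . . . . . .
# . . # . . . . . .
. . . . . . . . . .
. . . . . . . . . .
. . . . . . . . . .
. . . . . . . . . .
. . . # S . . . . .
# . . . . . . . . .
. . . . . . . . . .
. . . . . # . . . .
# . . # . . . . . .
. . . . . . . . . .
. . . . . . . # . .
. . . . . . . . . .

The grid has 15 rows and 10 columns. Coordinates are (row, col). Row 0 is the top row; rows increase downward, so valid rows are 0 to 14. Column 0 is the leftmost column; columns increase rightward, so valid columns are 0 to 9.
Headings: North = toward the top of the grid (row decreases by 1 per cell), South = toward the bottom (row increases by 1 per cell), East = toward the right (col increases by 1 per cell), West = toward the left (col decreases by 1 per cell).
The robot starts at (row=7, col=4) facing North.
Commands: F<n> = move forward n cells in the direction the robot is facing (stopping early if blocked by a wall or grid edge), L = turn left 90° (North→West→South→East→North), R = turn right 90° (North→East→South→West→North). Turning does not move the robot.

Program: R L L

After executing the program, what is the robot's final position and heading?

Answer: Final position: (row=7, col=4), facing West

Derivation:
Start: (row=7, col=4), facing North
  R: turn right, now facing East
  L: turn left, now facing North
  L: turn left, now facing West
Final: (row=7, col=4), facing West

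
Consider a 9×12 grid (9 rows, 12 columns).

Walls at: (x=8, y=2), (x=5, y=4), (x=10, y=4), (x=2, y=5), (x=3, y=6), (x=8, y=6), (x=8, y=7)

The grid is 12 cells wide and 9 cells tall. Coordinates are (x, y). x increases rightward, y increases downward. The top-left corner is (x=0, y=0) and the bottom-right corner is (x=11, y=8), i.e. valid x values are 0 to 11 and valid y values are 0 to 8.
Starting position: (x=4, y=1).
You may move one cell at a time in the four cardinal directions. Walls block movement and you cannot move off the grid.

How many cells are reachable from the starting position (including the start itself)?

BFS flood-fill from (x=4, y=1):
  Distance 0: (x=4, y=1)
  Distance 1: (x=4, y=0), (x=3, y=1), (x=5, y=1), (x=4, y=2)
  Distance 2: (x=3, y=0), (x=5, y=0), (x=2, y=1), (x=6, y=1), (x=3, y=2), (x=5, y=2), (x=4, y=3)
  Distance 3: (x=2, y=0), (x=6, y=0), (x=1, y=1), (x=7, y=1), (x=2, y=2), (x=6, y=2), (x=3, y=3), (x=5, y=3), (x=4, y=4)
  Distance 4: (x=1, y=0), (x=7, y=0), (x=0, y=1), (x=8, y=1), (x=1, y=2), (x=7, y=2), (x=2, y=3), (x=6, y=3), (x=3, y=4), (x=4, y=5)
  Distance 5: (x=0, y=0), (x=8, y=0), (x=9, y=1), (x=0, y=2), (x=1, y=3), (x=7, y=3), (x=2, y=4), (x=6, y=4), (x=3, y=5), (x=5, y=5), (x=4, y=6)
  Distance 6: (x=9, y=0), (x=10, y=1), (x=9, y=2), (x=0, y=3), (x=8, y=3), (x=1, y=4), (x=7, y=4), (x=6, y=5), (x=5, y=6), (x=4, y=7)
  Distance 7: (x=10, y=0), (x=11, y=1), (x=10, y=2), (x=9, y=3), (x=0, y=4), (x=8, y=4), (x=1, y=5), (x=7, y=5), (x=6, y=6), (x=3, y=7), (x=5, y=7), (x=4, y=8)
  Distance 8: (x=11, y=0), (x=11, y=2), (x=10, y=3), (x=9, y=4), (x=0, y=5), (x=8, y=5), (x=1, y=6), (x=7, y=6), (x=2, y=7), (x=6, y=7), (x=3, y=8), (x=5, y=8)
  Distance 9: (x=11, y=3), (x=9, y=5), (x=0, y=6), (x=2, y=6), (x=1, y=7), (x=7, y=7), (x=2, y=8), (x=6, y=8)
  Distance 10: (x=11, y=4), (x=10, y=5), (x=9, y=6), (x=0, y=7), (x=1, y=8), (x=7, y=8)
  Distance 11: (x=11, y=5), (x=10, y=6), (x=9, y=7), (x=0, y=8), (x=8, y=8)
  Distance 12: (x=11, y=6), (x=10, y=7), (x=9, y=8)
  Distance 13: (x=11, y=7), (x=10, y=8)
  Distance 14: (x=11, y=8)
Total reachable: 101 (grid has 101 open cells total)

Answer: Reachable cells: 101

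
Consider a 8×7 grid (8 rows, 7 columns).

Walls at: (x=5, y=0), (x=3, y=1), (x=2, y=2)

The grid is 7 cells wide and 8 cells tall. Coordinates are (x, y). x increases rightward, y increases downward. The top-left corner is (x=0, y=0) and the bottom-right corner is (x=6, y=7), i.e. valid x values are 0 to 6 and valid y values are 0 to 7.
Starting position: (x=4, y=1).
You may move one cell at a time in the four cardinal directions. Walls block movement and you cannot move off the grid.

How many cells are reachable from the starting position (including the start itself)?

BFS flood-fill from (x=4, y=1):
  Distance 0: (x=4, y=1)
  Distance 1: (x=4, y=0), (x=5, y=1), (x=4, y=2)
  Distance 2: (x=3, y=0), (x=6, y=1), (x=3, y=2), (x=5, y=2), (x=4, y=3)
  Distance 3: (x=2, y=0), (x=6, y=0), (x=6, y=2), (x=3, y=3), (x=5, y=3), (x=4, y=4)
  Distance 4: (x=1, y=0), (x=2, y=1), (x=2, y=3), (x=6, y=3), (x=3, y=4), (x=5, y=4), (x=4, y=5)
  Distance 5: (x=0, y=0), (x=1, y=1), (x=1, y=3), (x=2, y=4), (x=6, y=4), (x=3, y=5), (x=5, y=5), (x=4, y=6)
  Distance 6: (x=0, y=1), (x=1, y=2), (x=0, y=3), (x=1, y=4), (x=2, y=5), (x=6, y=5), (x=3, y=6), (x=5, y=6), (x=4, y=7)
  Distance 7: (x=0, y=2), (x=0, y=4), (x=1, y=5), (x=2, y=6), (x=6, y=6), (x=3, y=7), (x=5, y=7)
  Distance 8: (x=0, y=5), (x=1, y=6), (x=2, y=7), (x=6, y=7)
  Distance 9: (x=0, y=6), (x=1, y=7)
  Distance 10: (x=0, y=7)
Total reachable: 53 (grid has 53 open cells total)

Answer: Reachable cells: 53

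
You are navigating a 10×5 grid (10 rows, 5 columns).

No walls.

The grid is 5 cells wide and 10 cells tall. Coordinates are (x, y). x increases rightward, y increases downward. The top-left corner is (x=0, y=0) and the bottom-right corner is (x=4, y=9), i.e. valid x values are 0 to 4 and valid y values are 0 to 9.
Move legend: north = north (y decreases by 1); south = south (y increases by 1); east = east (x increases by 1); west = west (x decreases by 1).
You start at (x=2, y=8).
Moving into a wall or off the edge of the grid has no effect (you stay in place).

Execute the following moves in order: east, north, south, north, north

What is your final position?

Start: (x=2, y=8)
  east (east): (x=2, y=8) -> (x=3, y=8)
  north (north): (x=3, y=8) -> (x=3, y=7)
  south (south): (x=3, y=7) -> (x=3, y=8)
  north (north): (x=3, y=8) -> (x=3, y=7)
  north (north): (x=3, y=7) -> (x=3, y=6)
Final: (x=3, y=6)

Answer: Final position: (x=3, y=6)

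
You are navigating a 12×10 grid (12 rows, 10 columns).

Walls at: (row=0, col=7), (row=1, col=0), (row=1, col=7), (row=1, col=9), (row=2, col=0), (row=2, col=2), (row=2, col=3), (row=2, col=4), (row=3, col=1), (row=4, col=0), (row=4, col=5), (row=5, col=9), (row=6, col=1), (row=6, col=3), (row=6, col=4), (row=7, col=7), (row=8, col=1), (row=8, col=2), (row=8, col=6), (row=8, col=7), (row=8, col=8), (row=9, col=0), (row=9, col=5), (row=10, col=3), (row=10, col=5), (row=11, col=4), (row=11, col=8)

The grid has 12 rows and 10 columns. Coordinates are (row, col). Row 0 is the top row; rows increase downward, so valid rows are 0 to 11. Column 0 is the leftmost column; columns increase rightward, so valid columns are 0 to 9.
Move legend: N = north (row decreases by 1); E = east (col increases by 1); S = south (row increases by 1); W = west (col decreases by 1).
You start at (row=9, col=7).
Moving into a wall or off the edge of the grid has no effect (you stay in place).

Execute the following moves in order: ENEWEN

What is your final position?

Answer: Final position: (row=8, col=9)

Derivation:
Start: (row=9, col=7)
  E (east): (row=9, col=7) -> (row=9, col=8)
  N (north): blocked, stay at (row=9, col=8)
  E (east): (row=9, col=8) -> (row=9, col=9)
  W (west): (row=9, col=9) -> (row=9, col=8)
  E (east): (row=9, col=8) -> (row=9, col=9)
  N (north): (row=9, col=9) -> (row=8, col=9)
Final: (row=8, col=9)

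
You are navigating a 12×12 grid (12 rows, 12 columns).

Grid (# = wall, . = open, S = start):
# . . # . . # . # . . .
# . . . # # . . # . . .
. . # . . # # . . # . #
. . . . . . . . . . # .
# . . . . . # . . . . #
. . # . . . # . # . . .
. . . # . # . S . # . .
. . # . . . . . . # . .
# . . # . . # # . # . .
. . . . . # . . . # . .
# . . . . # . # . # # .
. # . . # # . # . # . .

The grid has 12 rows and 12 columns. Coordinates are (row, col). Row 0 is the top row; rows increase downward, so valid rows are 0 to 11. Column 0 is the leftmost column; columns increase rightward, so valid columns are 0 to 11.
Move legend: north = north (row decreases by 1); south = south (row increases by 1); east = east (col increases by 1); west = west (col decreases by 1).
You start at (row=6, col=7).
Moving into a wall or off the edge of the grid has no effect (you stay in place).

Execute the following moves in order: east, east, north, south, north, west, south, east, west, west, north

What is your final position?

Start: (row=6, col=7)
  east (east): (row=6, col=7) -> (row=6, col=8)
  east (east): blocked, stay at (row=6, col=8)
  north (north): blocked, stay at (row=6, col=8)
  south (south): (row=6, col=8) -> (row=7, col=8)
  north (north): (row=7, col=8) -> (row=6, col=8)
  west (west): (row=6, col=8) -> (row=6, col=7)
  south (south): (row=6, col=7) -> (row=7, col=7)
  east (east): (row=7, col=7) -> (row=7, col=8)
  west (west): (row=7, col=8) -> (row=7, col=7)
  west (west): (row=7, col=7) -> (row=7, col=6)
  north (north): (row=7, col=6) -> (row=6, col=6)
Final: (row=6, col=6)

Answer: Final position: (row=6, col=6)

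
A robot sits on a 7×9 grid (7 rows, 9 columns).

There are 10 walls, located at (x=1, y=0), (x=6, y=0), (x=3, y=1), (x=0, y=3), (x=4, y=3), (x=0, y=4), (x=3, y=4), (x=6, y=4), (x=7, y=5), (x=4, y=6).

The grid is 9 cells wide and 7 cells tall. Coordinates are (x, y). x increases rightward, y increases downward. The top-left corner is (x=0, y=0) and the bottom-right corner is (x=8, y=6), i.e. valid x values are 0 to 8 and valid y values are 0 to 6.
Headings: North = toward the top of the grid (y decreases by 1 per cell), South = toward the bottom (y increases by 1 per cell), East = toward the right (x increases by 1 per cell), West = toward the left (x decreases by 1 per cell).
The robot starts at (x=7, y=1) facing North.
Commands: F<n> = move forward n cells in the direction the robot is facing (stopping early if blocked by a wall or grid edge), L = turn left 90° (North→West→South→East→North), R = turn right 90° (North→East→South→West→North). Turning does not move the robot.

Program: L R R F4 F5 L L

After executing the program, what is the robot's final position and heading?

Answer: Final position: (x=8, y=1), facing West

Derivation:
Start: (x=7, y=1), facing North
  L: turn left, now facing West
  R: turn right, now facing North
  R: turn right, now facing East
  F4: move forward 1/4 (blocked), now at (x=8, y=1)
  F5: move forward 0/5 (blocked), now at (x=8, y=1)
  L: turn left, now facing North
  L: turn left, now facing West
Final: (x=8, y=1), facing West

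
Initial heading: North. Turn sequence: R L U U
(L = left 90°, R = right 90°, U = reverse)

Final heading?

Answer: Final heading: North

Derivation:
Start: North
  R (right (90° clockwise)) -> East
  L (left (90° counter-clockwise)) -> North
  U (U-turn (180°)) -> South
  U (U-turn (180°)) -> North
Final: North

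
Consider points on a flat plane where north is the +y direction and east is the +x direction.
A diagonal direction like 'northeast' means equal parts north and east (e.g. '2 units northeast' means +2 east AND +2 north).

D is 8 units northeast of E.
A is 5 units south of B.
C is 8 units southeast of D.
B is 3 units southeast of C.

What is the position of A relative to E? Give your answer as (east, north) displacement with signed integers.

Place E at the origin (east=0, north=0).
  D is 8 units northeast of E: delta (east=+8, north=+8); D at (east=8, north=8).
  C is 8 units southeast of D: delta (east=+8, north=-8); C at (east=16, north=0).
  B is 3 units southeast of C: delta (east=+3, north=-3); B at (east=19, north=-3).
  A is 5 units south of B: delta (east=+0, north=-5); A at (east=19, north=-8).
Therefore A relative to E: (east=19, north=-8).

Answer: A is at (east=19, north=-8) relative to E.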